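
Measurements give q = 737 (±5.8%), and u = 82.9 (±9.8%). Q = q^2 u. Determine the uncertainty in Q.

Relative error in a monomial: (δQ/Q)² = Σ (nᵢ · δxᵢ/xᵢ)².
  (2·δq/q)² = (2×0.0580)² = 0.0135;  (1·δu/u)² = (1×0.0980)² = 0.00960
δQ/Q = √(0.0231) = 0.152
Q = 4.5e+07, so δQ = 0.152 × 4.5e+07 = 6.84e+06.

6.84e+06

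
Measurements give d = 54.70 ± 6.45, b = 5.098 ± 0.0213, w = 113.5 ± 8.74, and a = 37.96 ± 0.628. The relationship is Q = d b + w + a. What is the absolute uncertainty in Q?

34.0

Let p = d·b = 278.9. δp/p = √((1·δd/d)² + (1·δb/b)²) = √(0.0139 + 1.75e-05) = 0.118, so δp = 32.9.
Q = p + w + a: δQ = √(δp² + δw² + δa²) = √(1080 + 76.4 + 0.394) = 34.0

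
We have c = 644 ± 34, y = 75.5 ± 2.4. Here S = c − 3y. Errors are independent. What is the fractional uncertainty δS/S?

Sums and differences: (δS)² = Σ (cᵢ δxᵢ)².
  (δc)² = 1160;  (3·δy)² = 51.8
δS = √(1210) = 34.8
S = 418, so δS/S = 34.8/418 = 0.0832.

0.0832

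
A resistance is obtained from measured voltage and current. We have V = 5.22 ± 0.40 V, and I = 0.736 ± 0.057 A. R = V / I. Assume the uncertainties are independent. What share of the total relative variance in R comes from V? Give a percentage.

49.5%

(δR/R)² = (1·δV/V)² + (-1·δI/I)²
  V term: (1×0.0766)² = 0.00587
  I term: (-1×0.0774)² = 0.00600
Total = 0.0119. Share from V = 0.00587/0.0119 = 0.495.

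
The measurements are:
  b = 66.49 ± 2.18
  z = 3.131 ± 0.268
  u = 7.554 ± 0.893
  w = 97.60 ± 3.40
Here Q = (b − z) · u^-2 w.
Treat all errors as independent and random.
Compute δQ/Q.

Let h = b − z = 63.36. δh = √(δb² + δz²) = √(4.75 + 0.0718) = 2.20, so δh/h = 0.0347.
Q is then a monomial in h, u, w:
δQ/Q = √((δh/h)² + (-2·δu/u)² + (1·δw/w)²) = √(0.00120 + 0.0559 + 0.00121) = 0.241

0.241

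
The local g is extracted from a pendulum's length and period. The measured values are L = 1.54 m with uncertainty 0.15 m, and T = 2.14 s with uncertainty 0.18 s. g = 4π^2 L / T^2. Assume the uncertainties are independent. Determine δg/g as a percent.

19.4%

Each factor contributes (exponent × relative error)² to (δg/g)²:
  (1·δL/L)² = (1×0.0974)² = 0.00949;  (-2·δT/T)² = (-2×0.0841)² = 0.0283
δg/g = √(0.0378) = 0.194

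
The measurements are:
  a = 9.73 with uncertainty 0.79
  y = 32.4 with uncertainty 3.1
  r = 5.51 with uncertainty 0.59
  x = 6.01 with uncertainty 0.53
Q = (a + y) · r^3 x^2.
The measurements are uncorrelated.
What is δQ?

Let u = a + y = 42.1. δu = √(δa² + δy²) = √(0.624 + 9.61) = 3.20, so δu/u = 0.0759.
Q is then a monomial in u, r, x:
δQ/Q = √((δu/u)² + (3·δr/r)² + (2·δx/x)²) = √(0.00577 + 0.103 + 0.0311) = 0.374
Q = 2.55e+05, so δQ = 0.374 × 2.55e+05 = 95300.

95300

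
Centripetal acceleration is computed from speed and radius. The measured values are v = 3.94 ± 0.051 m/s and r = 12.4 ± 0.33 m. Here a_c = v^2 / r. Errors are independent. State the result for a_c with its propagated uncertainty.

1.25 ± 0.0465 m/s^2

a_c is a product of powers, so relative uncertainties combine in quadrature:
  (2·δv/v)² = (2×0.0129)² = 0.000670;  (-1·δr/r)² = (-1×0.0266)² = 0.000708
δa_c/a_c = √(0.00138) = 0.0371
a_c = 1.25 m/s^2, so δa_c = 0.0371 × 1.25 = 0.0465 m/s^2.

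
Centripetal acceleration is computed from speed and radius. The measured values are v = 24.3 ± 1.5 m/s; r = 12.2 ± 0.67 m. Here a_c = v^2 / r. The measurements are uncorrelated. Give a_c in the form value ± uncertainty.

For a monomial a_c ∝ v^2, r^-1, fractional errors add in quadrature:
  (2·δv/v)² = (2×0.0617)² = 0.0152;  (-1·δr/r)² = (-1×0.0549)² = 0.00302
δa_c/a_c = √(0.0183) = 0.135
a_c = 48.4 m/s^2, so δa_c = 0.135 × 48.4 = 6.54 m/s^2.

48.4 ± 6.54 m/s^2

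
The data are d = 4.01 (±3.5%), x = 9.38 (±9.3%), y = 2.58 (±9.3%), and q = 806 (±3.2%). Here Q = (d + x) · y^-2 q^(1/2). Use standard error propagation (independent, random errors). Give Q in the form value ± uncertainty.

57.1 ± 11.3

Let u = d + x = 13.4. δu = √(δd² + δx²) = √(0.0197 + 0.761) = 0.884, so δu/u = 0.0660.
Q is then a monomial in u, y, q:
δQ/Q = √((δu/u)² + (-2·δy/y)² + (½·δq/q)²) = √(0.00435 + 0.0346 + 0.000256) = 0.198
Q = 57.1, so δQ = 0.198 × 57.1 = 11.3.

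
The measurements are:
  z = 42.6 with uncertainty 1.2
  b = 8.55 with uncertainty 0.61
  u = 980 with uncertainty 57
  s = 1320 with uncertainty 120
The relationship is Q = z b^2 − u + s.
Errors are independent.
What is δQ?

Let p = z·b^2 = 3110. δp/p = √((1·δz/z)² + (2·δb/b)²) = √(0.000793 + 0.0204) = 0.145, so δp = 453.
Q = p − u + s: δQ = √(δp² + δu² + δs²) = √(2.05e+05 + 3250 + 14400) = 472

472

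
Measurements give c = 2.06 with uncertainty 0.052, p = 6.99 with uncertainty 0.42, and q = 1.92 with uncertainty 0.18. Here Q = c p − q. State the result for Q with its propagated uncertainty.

12.5 ± 0.956

Let w = c·p = 14.4. δw/w = √((1·δc/c)² + (1·δp/p)²) = √(0.000637 + 0.00361) = 0.0652, so δw = 0.938.
Q = w − q: δQ = √(δw² + δq²) = √(0.881 + 0.0324) = 0.956
Q = 12.5.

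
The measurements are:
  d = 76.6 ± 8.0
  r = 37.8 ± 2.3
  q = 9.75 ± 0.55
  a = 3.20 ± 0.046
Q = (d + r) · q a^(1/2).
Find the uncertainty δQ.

184

Let u = d + r = 114. δu = √(δd² + δr²) = √(64.0 + 5.29) = 8.32, so δu/u = 0.0728.
Q is then a monomial in u, q, a:
δQ/Q = √((δu/u)² + (1·δq/q)² + (½·δa/a)²) = √(0.00529 + 0.00318 + 5.17e-05) = 0.0923
Q = 2000, so δQ = 0.0923 × 2000 = 184.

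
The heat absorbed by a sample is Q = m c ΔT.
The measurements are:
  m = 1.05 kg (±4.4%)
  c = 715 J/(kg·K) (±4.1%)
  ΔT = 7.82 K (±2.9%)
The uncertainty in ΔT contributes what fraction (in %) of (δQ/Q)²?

18.9%

(δQ/Q)² = (1·δm/m)² + (1·δc/c)² + (1·δΔT/ΔT)²
  m term: (1×0.0440)² = 0.00194
  c term: (1×0.0410)² = 0.00168
  ΔT term: (1×0.0290)² = 0.000841
Total = 0.00446. Share from ΔT = 0.000841/0.00446 = 0.189.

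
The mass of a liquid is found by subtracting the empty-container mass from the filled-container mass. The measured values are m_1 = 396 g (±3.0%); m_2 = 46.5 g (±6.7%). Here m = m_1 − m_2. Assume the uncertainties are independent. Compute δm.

For a sum/difference, combine absolute errors in quadrature:
  (δm_1)² = 141;  (δm_2)² = 9.71
δm = √(151) = 12.3 g

12.3 g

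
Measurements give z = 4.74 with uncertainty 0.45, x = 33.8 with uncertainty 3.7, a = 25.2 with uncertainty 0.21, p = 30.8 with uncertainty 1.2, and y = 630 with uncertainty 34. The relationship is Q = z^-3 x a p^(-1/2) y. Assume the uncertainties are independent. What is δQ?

Each factor contributes (exponent × relative error)² to (δQ/Q)²:
  (-3·δz/z)² = (-3×0.0949)² = 0.0811;  (1·δx/x)² = (1×0.109)² = 0.0120;  (1·δa/a)² = (1×0.00833)² = 6.94e-05;  (−½·δp/p)² = (-0.5×0.0390)² = 0.000379;  (1·δy/y)² = (1×0.0540)² = 0.00291
δQ/Q = √(0.0965) = 0.311
Q = 908, so δQ = 0.311 × 908 = 282.

282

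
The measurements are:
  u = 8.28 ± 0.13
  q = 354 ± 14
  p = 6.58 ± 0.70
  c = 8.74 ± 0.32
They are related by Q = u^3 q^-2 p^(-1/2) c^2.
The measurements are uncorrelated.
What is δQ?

0.0174

Q is a product of powers, so relative uncertainties combine in quadrature:
  (3·δu/u)² = (3×0.0157)² = 0.00222;  (-2·δq/q)² = (-2×0.0395)² = 0.00626;  (−½·δp/p)² = (-0.5×0.106)² = 0.00283;  (2·δc/c)² = (2×0.0366)² = 0.00536
δQ/Q = √(0.0167) = 0.129
Q = 0.135, so δQ = 0.129 × 0.135 = 0.0174.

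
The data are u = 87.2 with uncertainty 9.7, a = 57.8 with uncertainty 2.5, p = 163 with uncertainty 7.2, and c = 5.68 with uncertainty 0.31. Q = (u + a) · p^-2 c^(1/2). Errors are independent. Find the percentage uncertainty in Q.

11.5%

Let w = u + a = 145. δw = √(δu² + δa²) = √(94.1 + 6.25) = 10.0, so δw/w = 0.0691.
Q is then a monomial in w, p, c:
δQ/Q = √((δw/w)² + (-2·δp/p)² + (½·δc/c)²) = √(0.00477 + 0.00780 + 0.000745) = 0.115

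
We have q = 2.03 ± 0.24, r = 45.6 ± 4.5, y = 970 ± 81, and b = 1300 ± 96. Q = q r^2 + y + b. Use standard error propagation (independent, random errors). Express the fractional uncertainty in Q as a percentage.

Let p = q·r^2 = 4220. δp/p = √((1·δq/q)² + (2·δr/r)²) = √(0.0140 + 0.0390) = 0.230, so δp = 971.
Q = p + y + b: δQ = √(δp² + δy² + δb²) = √(9.43e+05 + 6560 + 9220) = 979
Q = 6490, so δQ/Q = 979/6490 = 0.151.

15.1%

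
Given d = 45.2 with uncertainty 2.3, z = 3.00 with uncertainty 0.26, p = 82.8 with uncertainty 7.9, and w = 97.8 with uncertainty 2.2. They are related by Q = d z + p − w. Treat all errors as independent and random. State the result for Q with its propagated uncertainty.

121 ± 15.9

Let h = d·z = 136. δh/h = √((1·δd/d)² + (1·δz/z)²) = √(0.00259 + 0.00751) = 0.101, so δh = 13.6.
Q = h + p − w: δQ = √(δh² + δp² + δw²) = √(186 + 62.4 + 4.84) = 15.9
Q = 121.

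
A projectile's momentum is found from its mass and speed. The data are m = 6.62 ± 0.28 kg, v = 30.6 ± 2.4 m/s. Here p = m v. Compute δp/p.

0.0891

Each factor contributes (exponent × relative error)² to (δp/p)²:
  (1·δm/m)² = (1×0.0423)² = 0.00179;  (1·δv/v)² = (1×0.0784)² = 0.00615
δp/p = √(0.00794) = 0.0891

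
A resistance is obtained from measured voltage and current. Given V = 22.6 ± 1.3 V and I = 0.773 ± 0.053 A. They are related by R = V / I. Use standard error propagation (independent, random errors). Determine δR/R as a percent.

8.95%

For a monomial R ∝ V, I^-1, fractional errors add in quadrature:
  (1·δV/V)² = (1×0.0575)² = 0.00331;  (-1·δI/I)² = (-1×0.0686)² = 0.00470
δR/R = √(0.00801) = 0.0895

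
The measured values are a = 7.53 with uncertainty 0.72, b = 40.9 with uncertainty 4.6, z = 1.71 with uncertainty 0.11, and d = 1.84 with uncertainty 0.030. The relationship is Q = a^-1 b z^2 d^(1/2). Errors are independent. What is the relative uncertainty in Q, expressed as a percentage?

Relative error in a monomial: (δQ/Q)² = Σ (nᵢ · δxᵢ/xᵢ)².
  (-1·δa/a)² = (-1×0.0956)² = 0.00914;  (1·δb/b)² = (1×0.112)² = 0.0126;  (2·δz/z)² = (2×0.0643)² = 0.0166;  (½·δd/d)² = (0.5×0.0163)² = 6.65e-05
δQ/Q = √(0.0384) = 0.196

19.6%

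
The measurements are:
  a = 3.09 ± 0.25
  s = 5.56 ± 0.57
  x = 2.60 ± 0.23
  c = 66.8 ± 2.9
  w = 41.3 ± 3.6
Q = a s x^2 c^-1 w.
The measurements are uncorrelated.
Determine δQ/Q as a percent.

24.1%

Relative error in a monomial: (δQ/Q)² = Σ (nᵢ · δxᵢ/xᵢ)².
  (1·δa/a)² = (1×0.0809)² = 0.00655;  (1·δs/s)² = (1×0.103)² = 0.0105;  (2·δx/x)² = (2×0.0885)² = 0.0313;  (-1·δc/c)² = (-1×0.0434)² = 0.00188;  (1·δw/w)² = (1×0.0872)² = 0.00760
δQ/Q = √(0.0578) = 0.241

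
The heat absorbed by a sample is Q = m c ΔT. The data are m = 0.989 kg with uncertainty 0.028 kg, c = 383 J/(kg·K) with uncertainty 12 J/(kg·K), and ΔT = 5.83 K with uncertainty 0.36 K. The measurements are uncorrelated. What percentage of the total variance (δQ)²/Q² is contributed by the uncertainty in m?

(δQ/Q)² = (1·δm/m)² + (1·δc/c)² + (1·δΔT/ΔT)²
  m term: (1×0.0283)² = 0.000802
  c term: (1×0.0313)² = 0.000982
  ΔT term: (1×0.0617)² = 0.00381
Total = 0.00560. Share from m = 0.000802/0.00560 = 0.143.

14.3%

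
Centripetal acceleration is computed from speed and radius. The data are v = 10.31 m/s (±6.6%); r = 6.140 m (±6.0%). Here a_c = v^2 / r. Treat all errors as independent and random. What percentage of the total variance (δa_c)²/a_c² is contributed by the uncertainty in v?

(δa_c/a_c)² = (2·δv/v)² + (-1·δr/r)²
  v term: (2×0.0660)² = 0.0174
  r term: (-1×0.0600)² = 0.00360
Total = 0.0210. Share from v = 0.0174/0.0210 = 0.829.

82.9%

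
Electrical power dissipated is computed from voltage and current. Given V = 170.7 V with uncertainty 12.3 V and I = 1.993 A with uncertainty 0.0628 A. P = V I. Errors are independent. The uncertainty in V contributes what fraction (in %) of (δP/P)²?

83.9%

(δP/P)² = (1·δV/V)² + (1·δI/I)²
  V term: (1×0.0721)² = 0.00519
  I term: (1×0.0315)² = 0.000993
Total = 0.00618. Share from V = 0.00519/0.00618 = 0.839.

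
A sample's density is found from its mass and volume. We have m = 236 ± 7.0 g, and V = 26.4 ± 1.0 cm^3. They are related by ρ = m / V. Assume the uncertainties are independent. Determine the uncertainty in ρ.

Each factor contributes (exponent × relative error)² to (δρ/ρ)²:
  (1·δm/m)² = (1×0.0297)² = 0.000880;  (-1·δV/V)² = (-1×0.0379)² = 0.00143
δρ/ρ = √(0.00231) = 0.0481
ρ = 8.94 g/cm^3, so δρ = 0.0481 × 8.94 = 0.430 g/cm^3.

0.430 g/cm^3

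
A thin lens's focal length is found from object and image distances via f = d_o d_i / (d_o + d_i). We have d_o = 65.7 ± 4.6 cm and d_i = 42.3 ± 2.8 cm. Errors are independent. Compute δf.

∂f/∂d_o = (d_i/(d_o+d_i))² = 0.153;  ∂f/∂d_i = (d_o/(d_o+d_i))² = 0.370
δf = √((∂f/∂d_o · δd_o)² + (∂f/∂d_i · δd_i)²) = √(0.498 + 1.07) = 1.25 cm

1.25 cm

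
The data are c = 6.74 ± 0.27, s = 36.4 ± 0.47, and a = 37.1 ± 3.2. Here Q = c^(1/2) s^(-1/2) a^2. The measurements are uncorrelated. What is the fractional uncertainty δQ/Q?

Since Q is a product/quotient, work with relative uncertainties:
  (½·δc/c)² = (0.5×0.0401)² = 0.000401;  (−½·δs/s)² = (-0.5×0.0129)² = 4.17e-05;  (2·δa/a)² = (2×0.0863)² = 0.0298
δQ/Q = √(0.0302) = 0.174

0.174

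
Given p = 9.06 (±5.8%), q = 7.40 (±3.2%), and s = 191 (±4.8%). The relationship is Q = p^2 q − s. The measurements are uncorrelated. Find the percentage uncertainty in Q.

Let w = p^2·q = 607. δw/w = √((2·δp/p)² + (1·δq/q)²) = √(0.0135 + 0.00102) = 0.120, so δw = 73.1.
Q = w − s: δQ = √(δw² + δs²) = √(5340 + 84.1) = 73.7
Q = 416, so δQ/Q = 73.7/416 = 0.177.

17.7%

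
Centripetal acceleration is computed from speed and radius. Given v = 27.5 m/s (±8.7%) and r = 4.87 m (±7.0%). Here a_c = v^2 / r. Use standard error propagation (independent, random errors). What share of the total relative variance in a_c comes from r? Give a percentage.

(δa_c/a_c)² = (2·δv/v)² + (-1·δr/r)²
  v term: (2×0.0870)² = 0.0303
  r term: (-1×0.0700)² = 0.00490
Total = 0.0352. Share from r = 0.00490/0.0352 = 0.139.

13.9%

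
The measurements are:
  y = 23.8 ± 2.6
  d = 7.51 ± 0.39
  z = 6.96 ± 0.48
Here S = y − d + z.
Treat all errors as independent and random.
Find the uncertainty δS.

2.67

Each term contributes (cᵢ δxᵢ)² to (δS)²:
  (δy)² = 6.76;  (δd)² = 0.152;  (δz)² = 0.230
δS = √(7.14) = 2.67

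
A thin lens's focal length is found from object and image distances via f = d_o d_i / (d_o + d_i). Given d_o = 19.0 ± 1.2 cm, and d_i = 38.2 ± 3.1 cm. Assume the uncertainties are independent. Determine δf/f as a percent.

∂f/∂d_o = (d_i/(d_o+d_i))² = 0.446;  ∂f/∂d_i = (d_o/(d_o+d_i))² = 0.110
δf = √((∂f/∂d_o · δd_o)² + (∂f/∂d_i · δd_i)²) = √(0.286 + 0.117) = 0.635 cm
f = 12.7 cm, so δf/f = 0.635/12.7 = 0.0501.

5.01%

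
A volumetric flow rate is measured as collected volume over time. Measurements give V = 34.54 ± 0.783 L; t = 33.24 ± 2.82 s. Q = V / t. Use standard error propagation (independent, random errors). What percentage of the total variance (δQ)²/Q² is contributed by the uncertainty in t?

(δQ/Q)² = (1·δV/V)² + (-1·δt/t)²
  V term: (1×0.0227)² = 0.000514
  t term: (-1×0.0848)² = 0.00720
Total = 0.00771. Share from t = 0.00720/0.00771 = 0.933.

93.3%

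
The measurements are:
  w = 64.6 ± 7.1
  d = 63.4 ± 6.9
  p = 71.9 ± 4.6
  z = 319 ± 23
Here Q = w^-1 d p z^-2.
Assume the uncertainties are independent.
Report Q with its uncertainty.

0.000693 ± 0.000153

Since Q is a product/quotient, work with relative uncertainties:
  (-1·δw/w)² = (-1×0.110)² = 0.0121;  (1·δd/d)² = (1×0.109)² = 0.0118;  (1·δp/p)² = (1×0.0640)² = 0.00409;  (-2·δz/z)² = (-2×0.0721)² = 0.0208
δQ/Q = √(0.0488) = 0.221
Q = 0.000693, so δQ = 0.221 × 0.000693 = 0.000153.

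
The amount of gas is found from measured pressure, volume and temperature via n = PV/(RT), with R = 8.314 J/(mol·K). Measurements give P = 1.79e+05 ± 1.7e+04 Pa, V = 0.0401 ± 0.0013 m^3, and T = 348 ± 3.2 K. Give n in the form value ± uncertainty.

Relative error in a monomial: (δn/n)² = Σ (nᵢ · δxᵢ/xᵢ)².
  (1·δP/P)² = (1×0.0950)² = 0.00902;  (1·δV/V)² = (1×0.0324)² = 0.00105;  (-1·δT/T)² = (-1×0.00920)² = 8.46e-05
δn/n = √(0.0102) = 0.101
n = 2.48 mol, so δn = 0.101 × 2.48 = 0.250 mol.

2.48 ± 0.250 mol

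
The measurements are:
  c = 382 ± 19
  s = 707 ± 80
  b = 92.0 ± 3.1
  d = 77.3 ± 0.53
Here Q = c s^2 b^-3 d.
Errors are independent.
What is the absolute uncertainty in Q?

4790

Products/powers → add relative errors in quadrature, weighted by exponent:
  (1·δc/c)² = (1×0.0497)² = 0.00247;  (2·δs/s)² = (2×0.113)² = 0.0512;  (-3·δb/b)² = (-3×0.0337)² = 0.0102;  (1·δd/d)² = (1×0.00686)² = 4.7e-05
δQ/Q = √(0.0640) = 0.253
Q = 19000, so δQ = 0.253 × 19000 = 4790.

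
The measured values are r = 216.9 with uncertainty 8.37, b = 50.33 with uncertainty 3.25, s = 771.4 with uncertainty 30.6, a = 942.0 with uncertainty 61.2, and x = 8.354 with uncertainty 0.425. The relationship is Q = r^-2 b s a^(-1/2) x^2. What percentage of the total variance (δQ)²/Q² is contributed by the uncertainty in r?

25.8%

(δQ/Q)² = (-2·δr/r)² + (1·δb/b)² + (1·δs/s)² + (−½·δa/a)² + (2·δx/x)²
  r term: (-2×0.0386)² = 0.00596
  b term: (1×0.0646)² = 0.00417
  s term: (1×0.0397)² = 0.00157
  a term: (-0.5×0.0650)² = 0.00106
  x term: (2×0.0509)² = 0.0104
Total = 0.0231. Share from r = 0.00596/0.0231 = 0.258.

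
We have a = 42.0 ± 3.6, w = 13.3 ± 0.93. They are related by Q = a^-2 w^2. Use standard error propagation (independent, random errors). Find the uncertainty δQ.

0.0222

Since Q is a product/quotient, work with relative uncertainties:
  (-2·δa/a)² = (-2×0.0857)² = 0.0294;  (2·δw/w)² = (2×0.0699)² = 0.0196
δQ/Q = √(0.0489) = 0.221
Q = 0.100, so δQ = 0.221 × 0.100 = 0.0222.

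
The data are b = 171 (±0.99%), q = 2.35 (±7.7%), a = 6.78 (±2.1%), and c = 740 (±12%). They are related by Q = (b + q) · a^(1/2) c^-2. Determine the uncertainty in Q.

Let u = b + q = 173. δu = √(δb² + δq²) = √(2.87 + 0.0327) = 1.70, so δu/u = 0.00982.
Q is then a monomial in u, a, c:
δQ/Q = √((δu/u)² + (½·δa/a)² + (-2·δc/c)²) = √(9.65e-05 + 0.000110 + 0.0576) = 0.240
Q = 0.000824, so δQ = 0.240 × 0.000824 = 0.000198.

0.000198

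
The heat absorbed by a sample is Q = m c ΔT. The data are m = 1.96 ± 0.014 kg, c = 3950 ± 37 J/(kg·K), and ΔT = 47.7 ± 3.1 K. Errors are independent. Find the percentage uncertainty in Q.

6.60%

For a monomial Q ∝ m, c, ΔT, fractional errors add in quadrature:
  (1·δm/m)² = (1×0.00714)² = 5.1e-05;  (1·δc/c)² = (1×0.00937)² = 8.77e-05;  (1·δΔT/ΔT)² = (1×0.0650)² = 0.00422
δQ/Q = √(0.00436) = 0.0660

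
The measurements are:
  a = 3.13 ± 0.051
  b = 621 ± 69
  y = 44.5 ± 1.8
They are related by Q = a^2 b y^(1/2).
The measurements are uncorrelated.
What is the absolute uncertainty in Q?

4770

For a monomial Q ∝ a^2, b, y^(1/2), fractional errors add in quadrature:
  (2·δa/a)² = (2×0.0163)² = 0.00106;  (1·δb/b)² = (1×0.111)² = 0.0123;  (½·δy/y)² = (0.5×0.0404)² = 0.000409
δQ/Q = √(0.0138) = 0.118
Q = 40600, so δQ = 0.118 × 40600 = 4770.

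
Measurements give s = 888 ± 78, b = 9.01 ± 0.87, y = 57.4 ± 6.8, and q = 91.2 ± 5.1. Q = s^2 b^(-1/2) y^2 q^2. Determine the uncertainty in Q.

2.3e+12

Each factor contributes (exponent × relative error)² to (δQ/Q)²:
  (2·δs/s)² = (2×0.0878)² = 0.0309;  (−½·δb/b)² = (-0.5×0.0966)² = 0.00233;  (2·δy/y)² = (2×0.118)² = 0.0561;  (2·δq/q)² = (2×0.0559)² = 0.0125
δQ/Q = √(0.102) = 0.319
Q = 7.2e+12, so δQ = 0.319 × 7.2e+12 = 2.3e+12.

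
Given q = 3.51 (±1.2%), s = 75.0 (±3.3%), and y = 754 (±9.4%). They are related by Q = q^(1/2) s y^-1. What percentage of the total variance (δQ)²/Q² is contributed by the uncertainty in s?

(δQ/Q)² = (½·δq/q)² + (1·δs/s)² + (-1·δy/y)²
  q term: (0.5×0.0120)² = 3.6e-05
  s term: (1×0.0330)² = 0.00109
  y term: (-1×0.0940)² = 0.00884
Total = 0.00996. Share from s = 0.00109/0.00996 = 0.109.

10.9%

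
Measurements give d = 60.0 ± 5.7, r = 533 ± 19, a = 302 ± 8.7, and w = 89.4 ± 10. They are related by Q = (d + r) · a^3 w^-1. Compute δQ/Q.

Let u = d + r = 593. δu = √(δd² + δr²) = √(32.5 + 361) = 19.8, so δu/u = 0.0335.
Q is then a monomial in u, a, w:
δQ/Q = √((δu/u)² + (3·δa/a)² + (-1·δw/w)²) = √(0.00112 + 0.00747 + 0.0125) = 0.145

0.145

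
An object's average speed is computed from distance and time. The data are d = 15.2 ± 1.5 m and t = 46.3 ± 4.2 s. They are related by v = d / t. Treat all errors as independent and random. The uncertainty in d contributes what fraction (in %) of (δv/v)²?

54.2%

(δv/v)² = (1·δd/d)² + (-1·δt/t)²
  d term: (1×0.0987)² = 0.00974
  t term: (-1×0.0907)² = 0.00823
Total = 0.0180. Share from d = 0.00974/0.0180 = 0.542.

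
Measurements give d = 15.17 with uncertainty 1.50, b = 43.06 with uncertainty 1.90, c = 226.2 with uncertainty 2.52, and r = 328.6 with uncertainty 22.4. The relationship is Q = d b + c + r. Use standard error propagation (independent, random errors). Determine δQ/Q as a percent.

Let p = d·b = 653.2. δp/p = √((1·δd/d)² + (1·δb/b)²) = √(0.00978 + 0.00195) = 0.108, so δp = 70.7.
Q = p + c + r: δQ = √(δp² + δc² + δr²) = √(5000 + 6.35 + 502) = 74.2
Q = 1208, so δQ/Q = 74.2/1208 = 0.0615.

6.15%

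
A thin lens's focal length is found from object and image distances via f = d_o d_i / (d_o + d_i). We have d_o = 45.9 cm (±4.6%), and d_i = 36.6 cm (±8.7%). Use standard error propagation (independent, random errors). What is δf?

∂f/∂d_o = (d_i/(d_o+d_i))² = 0.197;  ∂f/∂d_i = (d_o/(d_o+d_i))² = 0.310
δf = √((∂f/∂d_o · δd_o)² + (∂f/∂d_i · δd_i)²) = √(0.173 + 0.971) = 1.07 cm

1.07 cm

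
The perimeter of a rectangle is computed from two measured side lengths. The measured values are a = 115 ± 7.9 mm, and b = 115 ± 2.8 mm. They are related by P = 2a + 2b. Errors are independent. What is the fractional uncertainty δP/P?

Each term contributes (cᵢ δxᵢ)² to (δP)²:
  (2·δa)² = 250;  (2·δb)² = 31.4
δP = √(281) = 16.8 mm
P = 460 mm, so δP/P = 16.8/460 = 0.0364.

0.0364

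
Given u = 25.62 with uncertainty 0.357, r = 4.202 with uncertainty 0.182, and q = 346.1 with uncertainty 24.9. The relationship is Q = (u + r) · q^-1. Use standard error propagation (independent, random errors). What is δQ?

0.00631

Let w = u + r = 29.82. δw = √(δu² + δr²) = √(0.127 + 0.0331) = 0.401, so δw/w = 0.0134.
Q is then a monomial in w, q:
δQ/Q = √((δw/w)² + (-1·δq/q)²) = √(0.000181 + 0.00518) = 0.0732
Q = 0.08617, so δQ = 0.0732 × 0.08617 = 0.00631.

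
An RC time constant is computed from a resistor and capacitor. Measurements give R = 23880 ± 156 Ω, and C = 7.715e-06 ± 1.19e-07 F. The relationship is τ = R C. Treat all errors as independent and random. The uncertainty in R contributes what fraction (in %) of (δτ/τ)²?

(δτ/τ)² = (1·δR/R)² + (1·δC/C)²
  R term: (1×0.00653)² = 4.27e-05
  C term: (1×0.0154)² = 0.000238
Total = 0.000281. Share from R = 4.27e-05/0.000281 = 0.152.

15.2%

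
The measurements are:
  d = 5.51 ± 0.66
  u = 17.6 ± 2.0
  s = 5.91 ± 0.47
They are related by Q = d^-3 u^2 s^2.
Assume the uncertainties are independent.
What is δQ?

29.4

Q is a product of powers, so relative uncertainties combine in quadrature:
  (-3·δd/d)² = (-3×0.120)² = 0.129;  (2·δu/u)² = (2×0.114)² = 0.0517;  (2·δs/s)² = (2×0.0795)² = 0.0253
δQ/Q = √(0.206) = 0.454
Q = 64.7, so δQ = 0.454 × 64.7 = 29.4.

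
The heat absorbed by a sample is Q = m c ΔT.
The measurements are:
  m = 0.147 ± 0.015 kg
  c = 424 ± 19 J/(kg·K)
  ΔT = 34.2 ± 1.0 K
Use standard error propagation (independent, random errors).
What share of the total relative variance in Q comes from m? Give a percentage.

78.4%

(δQ/Q)² = (1·δm/m)² + (1·δc/c)² + (1·δΔT/ΔT)²
  m term: (1×0.102)² = 0.0104
  c term: (1×0.0448)² = 0.00201
  ΔT term: (1×0.0292)² = 0.000855
Total = 0.0133. Share from m = 0.0104/0.0133 = 0.784.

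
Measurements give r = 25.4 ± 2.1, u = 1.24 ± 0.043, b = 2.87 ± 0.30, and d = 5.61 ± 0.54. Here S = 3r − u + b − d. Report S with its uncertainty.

72.2 ± 6.33

Sums and differences: (δS)² = Σ (cᵢ δxᵢ)².
  (3·δr)² = 39.7;  (δu)² = 0.00185;  (δb)² = 0.0900;  (δd)² = 0.292
δS = √(40.1) = 6.33
S = 72.2.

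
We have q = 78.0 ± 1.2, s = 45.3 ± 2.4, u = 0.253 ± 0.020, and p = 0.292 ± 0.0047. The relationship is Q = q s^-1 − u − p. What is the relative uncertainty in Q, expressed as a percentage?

8.26%

Let w = q·s^-1 = 1.72. δw/w = √((1·δq/q)² + (-1·δs/s)²) = √(0.000237 + 0.00281) = 0.0552, so δw = 0.0950.
Q = w − u − p: δQ = √(δw² + δu² + δp²) = √(0.00902 + 0.000400 + 2.21e-05) = 0.0972
Q = 1.18, so δQ/Q = 0.0972/1.18 = 0.0826.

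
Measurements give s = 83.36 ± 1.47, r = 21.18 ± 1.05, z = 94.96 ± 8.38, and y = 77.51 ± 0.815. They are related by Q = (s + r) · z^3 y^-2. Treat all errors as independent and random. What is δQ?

Let u = s + r = 104.5. δu = √(δs² + δr²) = √(2.16 + 1.10) = 1.81, so δu/u = 0.0173.
Q is then a monomial in u, z, y:
δQ/Q = √((δu/u)² + (3·δz/z)² + (-2·δy/y)²) = √(0.000299 + 0.0701 + 0.000442) = 0.266
Q = 14900, so δQ = 0.266 × 14900 = 3970.

3970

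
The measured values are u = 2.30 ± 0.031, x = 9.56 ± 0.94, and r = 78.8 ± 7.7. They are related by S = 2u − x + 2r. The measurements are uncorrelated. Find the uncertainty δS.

15.4

Each term contributes (cᵢ δxᵢ)² to (δS)²:
  (2·δu)² = 0.00384;  (δx)² = 0.884;  (2·δr)² = 237
δS = √(238) = 15.4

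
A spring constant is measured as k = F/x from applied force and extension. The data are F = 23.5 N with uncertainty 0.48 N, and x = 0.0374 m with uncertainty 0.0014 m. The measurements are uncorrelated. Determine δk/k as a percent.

4.26%

Products/powers → add relative errors in quadrature, weighted by exponent:
  (1·δF/F)² = (1×0.0204)² = 0.000417;  (-1·δx/x)² = (-1×0.0374)² = 0.00140
δk/k = √(0.00182) = 0.0426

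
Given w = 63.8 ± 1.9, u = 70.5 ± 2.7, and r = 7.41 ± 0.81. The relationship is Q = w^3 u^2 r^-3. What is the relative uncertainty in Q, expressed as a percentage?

Since Q is a product/quotient, work with relative uncertainties:
  (3·δw/w)² = (3×0.0298)² = 0.00798;  (2·δu/u)² = (2×0.0383)² = 0.00587;  (-3·δr/r)² = (-3×0.109)² = 0.108
δQ/Q = √(0.121) = 0.348

34.8%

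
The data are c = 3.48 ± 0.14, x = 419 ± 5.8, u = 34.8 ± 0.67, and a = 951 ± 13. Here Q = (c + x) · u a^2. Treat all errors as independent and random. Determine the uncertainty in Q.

Let w = c + x = 422. δw = √(δc² + δx²) = √(0.0196 + 33.6) = 5.80, so δw/w = 0.0137.
Q is then a monomial in w, u, a:
δQ/Q = √((δw/w)² + (1·δu/u)² + (2·δa/a)²) = √(0.000189 + 0.000371 + 0.000747) = 0.0361
Q = 1.33e+10, so δQ = 0.0361 × 1.33e+10 = 4.81e+08.

4.81e+08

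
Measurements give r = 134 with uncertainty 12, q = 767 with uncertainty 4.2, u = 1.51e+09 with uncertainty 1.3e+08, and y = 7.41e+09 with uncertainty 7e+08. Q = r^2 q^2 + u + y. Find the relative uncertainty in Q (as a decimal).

Let p = r^2·q^2 = 1.06e+10. δp/p = √((2·δr/r)² + (2·δq/q)²) = √(0.0321 + 0.000120) = 0.179, so δp = 1.9e+09.
Q = p + u + y: δQ = √(δp² + δu² + δy²) = √(3.59e+18 + 1.69e+16 + 4.9e+17) = 2.02e+09
Q = 1.95e+10, so δQ/Q = 2.02e+09/1.95e+10 = 0.104.

0.104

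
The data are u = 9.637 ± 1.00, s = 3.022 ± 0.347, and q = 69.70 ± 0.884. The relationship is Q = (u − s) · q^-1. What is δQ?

Let w = u − s = 6.615. δw = √(δu² + δs²) = √(1.00 + 0.120) = 1.06, so δw/w = 0.160.
Q is then a monomial in w, q:
δQ/Q = √((δw/w)² + (-1·δq/q)²) = √(0.0256 + 0.000161) = 0.161
Q = 0.09491, so δQ = 0.161 × 0.09491 = 0.0152.

0.0152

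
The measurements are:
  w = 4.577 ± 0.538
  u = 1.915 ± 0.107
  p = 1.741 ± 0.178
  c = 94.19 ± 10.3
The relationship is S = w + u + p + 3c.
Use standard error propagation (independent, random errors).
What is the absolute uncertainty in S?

Absolute uncertainties add in quadrature for a linear combination:
  (δw)² = 0.289;  (δu)² = 0.0114;  (δp)² = 0.0317;  (3·δc)² = 955
δS = √(955) = 30.9

30.9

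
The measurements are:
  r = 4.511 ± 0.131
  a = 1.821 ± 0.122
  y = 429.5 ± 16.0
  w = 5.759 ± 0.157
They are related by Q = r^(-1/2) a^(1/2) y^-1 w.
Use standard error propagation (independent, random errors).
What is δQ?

0.000501

Q is a product of powers, so relative uncertainties combine in quadrature:
  (−½·δr/r)² = (-0.5×0.0290)² = 0.000211;  (½·δa/a)² = (0.5×0.0670)² = 0.00112;  (-1·δy/y)² = (-1×0.0373)² = 0.00139;  (1·δw/w)² = (1×0.0273)² = 0.000743
δQ/Q = √(0.00346) = 0.0589
Q = 0.008519, so δQ = 0.0589 × 0.008519 = 0.000501.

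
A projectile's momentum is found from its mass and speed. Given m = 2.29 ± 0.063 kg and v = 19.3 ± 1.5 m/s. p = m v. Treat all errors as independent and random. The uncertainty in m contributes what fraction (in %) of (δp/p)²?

11.1%

(δp/p)² = (1·δm/m)² + (1·δv/v)²
  m term: (1×0.0275)² = 0.000757
  v term: (1×0.0777)² = 0.00604
Total = 0.00680. Share from m = 0.000757/0.00680 = 0.111.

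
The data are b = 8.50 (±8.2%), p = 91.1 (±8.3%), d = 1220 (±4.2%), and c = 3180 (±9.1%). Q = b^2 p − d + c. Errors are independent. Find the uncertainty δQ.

1240

Let w = b^2·p = 6580. δw/w = √((2·δb/b)² + (1·δp/p)²) = √(0.0269 + 0.00689) = 0.184, so δw = 1210.
Q = w − d + c: δQ = √(δw² + δd² + δc²) = √(1.46e+06 + 2630 + 83700) = 1240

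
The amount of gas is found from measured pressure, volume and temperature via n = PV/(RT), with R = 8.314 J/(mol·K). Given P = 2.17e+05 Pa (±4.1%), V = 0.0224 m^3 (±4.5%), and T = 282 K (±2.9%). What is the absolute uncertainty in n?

Each factor contributes (exponent × relative error)² to (δn/n)²:
  (1·δP/P)² = (1×0.0410)² = 0.00168;  (1·δV/V)² = (1×0.0450)² = 0.00202;  (-1·δT/T)² = (-1×0.0290)² = 0.000841
δn/n = √(0.00455) = 0.0674
n = 2.07 mol, so δn = 0.0674 × 2.07 = 0.140 mol.

0.140 mol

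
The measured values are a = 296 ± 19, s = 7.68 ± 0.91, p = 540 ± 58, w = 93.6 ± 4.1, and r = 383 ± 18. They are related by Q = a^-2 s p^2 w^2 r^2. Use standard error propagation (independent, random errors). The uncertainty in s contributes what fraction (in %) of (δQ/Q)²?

(δQ/Q)² = (-2·δa/a)² + (1·δs/s)² + (2·δp/p)² + (2·δw/w)² + (2·δr/r)²
  a term: (-2×0.0642)² = 0.0165
  s term: (1×0.118)² = 0.0140
  p term: (2×0.107)² = 0.0461
  w term: (2×0.0438)² = 0.00767
  r term: (2×0.0470)² = 0.00884
Total = 0.0932. Share from s = 0.0140/0.0932 = 0.151.

15.1%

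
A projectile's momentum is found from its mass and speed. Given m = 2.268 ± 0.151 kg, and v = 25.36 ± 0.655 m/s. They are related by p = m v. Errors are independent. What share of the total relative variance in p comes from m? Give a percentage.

(δp/p)² = (1·δm/m)² + (1·δv/v)²
  m term: (1×0.0666)² = 0.00443
  v term: (1×0.0258)² = 0.000667
Total = 0.00510. Share from m = 0.00443/0.00510 = 0.869.

86.9%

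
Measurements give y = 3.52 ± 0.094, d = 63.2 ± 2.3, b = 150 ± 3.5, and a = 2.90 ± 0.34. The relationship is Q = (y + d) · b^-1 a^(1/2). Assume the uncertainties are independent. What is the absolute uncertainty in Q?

0.0545

Let u = y + d = 66.7. δu = √(δy² + δd²) = √(0.00884 + 5.29) = 2.30, so δu/u = 0.0345.
Q is then a monomial in u, b, a:
δQ/Q = √((δu/u)² + (-1·δb/b)² + (½·δa/a)²) = √(0.00119 + 0.000544 + 0.00344) = 0.0719
Q = 0.757, so δQ = 0.0719 × 0.757 = 0.0545.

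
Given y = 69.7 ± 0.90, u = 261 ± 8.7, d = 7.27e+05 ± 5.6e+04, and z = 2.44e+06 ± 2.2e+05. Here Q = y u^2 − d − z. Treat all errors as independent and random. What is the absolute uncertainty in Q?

Let p = y·u^2 = 4.75e+06. δp/p = √((1·δy/y)² + (2·δu/u)²) = √(0.000167 + 0.00444) = 0.0679, so δp = 3.22e+05.
Q = p − d − z: δQ = √(δp² + δd² + δz²) = √(1.04e+11 + 3.14e+09 + 4.84e+10) = 3.94e+05

3.94e+05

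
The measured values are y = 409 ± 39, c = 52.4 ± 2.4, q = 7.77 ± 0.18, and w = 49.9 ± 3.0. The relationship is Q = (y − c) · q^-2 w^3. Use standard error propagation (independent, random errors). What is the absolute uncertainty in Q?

1.59e+05

Let u = y − c = 357. δu = √(δy² + δc²) = √(1520 + 5.76) = 39.1, so δu/u = 0.110.
Q is then a monomial in u, q, w:
δQ/Q = √((δu/u)² + (-2·δq/q)² + (3·δw/w)²) = √(0.0120 + 0.00215 + 0.0325) = 0.216
Q = 7.34e+05, so δQ = 0.216 × 7.34e+05 = 1.59e+05.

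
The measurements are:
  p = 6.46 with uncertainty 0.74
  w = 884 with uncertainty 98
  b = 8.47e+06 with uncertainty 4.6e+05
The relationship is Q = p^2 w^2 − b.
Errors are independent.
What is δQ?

Let h = p^2·w^2 = 3.26e+07. δh/h = √((2·δp/p)² + (2·δw/w)²) = √(0.0525 + 0.0492) = 0.319, so δh = 1.04e+07.
Q = h − b: δQ = √(δh² + δb²) = √(1.08e+14 + 2.12e+11) = 1.04e+07

1.04e+07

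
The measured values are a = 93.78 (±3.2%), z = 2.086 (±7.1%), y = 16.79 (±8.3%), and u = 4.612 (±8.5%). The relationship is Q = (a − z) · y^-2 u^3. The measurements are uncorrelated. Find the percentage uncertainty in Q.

30.6%

Let w = a − z = 91.69. δw = √(δa² + δz²) = √(9.01 + 0.0219) = 3.00, so δw/w = 0.0328.
Q is then a monomial in w, y, u:
δQ/Q = √((δw/w)² + (-2·δy/y)² + (3·δu/u)²) = √(0.00107 + 0.0276 + 0.0650) = 0.306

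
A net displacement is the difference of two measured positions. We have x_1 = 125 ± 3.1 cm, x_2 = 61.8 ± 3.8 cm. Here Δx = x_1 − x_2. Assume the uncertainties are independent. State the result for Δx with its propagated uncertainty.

63.2 ± 4.90 cm

Each term contributes (cᵢ δxᵢ)² to (δΔx)²:
  (δx_1)² = 9.61;  (δx_2)² = 14.4
δΔx = √(24.1) = 4.90 cm
Δx = 63.2 cm.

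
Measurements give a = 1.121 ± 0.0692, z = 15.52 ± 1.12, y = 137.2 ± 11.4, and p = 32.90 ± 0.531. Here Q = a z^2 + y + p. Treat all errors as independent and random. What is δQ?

43.9

Let w = a·z^2 = 270.0. δw/w = √((1·δa/a)² + (2·δz/z)²) = √(0.00381 + 0.0208) = 0.157, so δw = 42.4.
Q = w + y + p: δQ = √(δw² + δy² + δp²) = √(1800 + 130 + 0.282) = 43.9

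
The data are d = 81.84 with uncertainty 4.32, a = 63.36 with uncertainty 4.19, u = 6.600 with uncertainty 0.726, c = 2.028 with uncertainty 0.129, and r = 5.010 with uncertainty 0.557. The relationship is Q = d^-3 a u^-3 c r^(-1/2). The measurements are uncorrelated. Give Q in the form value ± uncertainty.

Each factor contributes (exponent × relative error)² to (δQ/Q)²:
  (-3·δd/d)² = (-3×0.0528)² = 0.0251;  (1·δa/a)² = (1×0.0661)² = 0.00437;  (-3·δu/u)² = (-3×0.110)² = 0.109;  (1·δc/c)² = (1×0.0636)² = 0.00405;  (−½·δr/r)² = (-0.5×0.111)² = 0.00309
δQ/Q = √(0.145) = 0.381
Q = 3.643e-07, so δQ = 0.381 × 3.643e-07 = 1.39e-07.

(3.643 ± 1.39) × 10^-7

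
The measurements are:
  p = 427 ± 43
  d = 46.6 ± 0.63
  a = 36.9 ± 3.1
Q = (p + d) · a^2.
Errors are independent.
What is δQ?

1.23e+05

Let u = p + d = 474. δu = √(δp² + δd²) = √(1850 + 0.397) = 43.0, so δu/u = 0.0908.
Q is then a monomial in u, a:
δQ/Q = √((δu/u)² + (2·δa/a)²) = √(0.00825 + 0.0282) = 0.191
Q = 6.45e+05, so δQ = 0.191 × 6.45e+05 = 1.23e+05.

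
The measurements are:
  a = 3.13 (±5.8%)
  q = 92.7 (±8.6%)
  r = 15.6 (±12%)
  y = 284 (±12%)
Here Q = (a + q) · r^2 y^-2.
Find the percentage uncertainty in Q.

34.9%

Let u = a + q = 95.8. δu = √(δa² + δq²) = √(0.0330 + 63.6) = 7.97, so δu/u = 0.0832.
Q is then a monomial in u, r, y:
δQ/Q = √((δu/u)² + (2·δr/r)² + (-2·δy/y)²) = √(0.00692 + 0.0576 + 0.0576) = 0.349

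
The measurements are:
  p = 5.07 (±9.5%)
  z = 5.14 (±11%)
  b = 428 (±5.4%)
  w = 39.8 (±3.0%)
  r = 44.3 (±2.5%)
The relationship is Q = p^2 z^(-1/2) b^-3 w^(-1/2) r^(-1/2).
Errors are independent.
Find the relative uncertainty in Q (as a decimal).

Since Q is a product/quotient, work with relative uncertainties:
  (2·δp/p)² = (2×0.0950)² = 0.0361;  (−½·δz/z)² = (-0.5×0.110)² = 0.00303;  (-3·δb/b)² = (-3×0.0540)² = 0.0262;  (−½·δw/w)² = (-0.5×0.0300)² = 0.000225;  (−½·δr/r)² = (-0.5×0.0250)² = 0.000156
δQ/Q = √(0.0658) = 0.256

0.256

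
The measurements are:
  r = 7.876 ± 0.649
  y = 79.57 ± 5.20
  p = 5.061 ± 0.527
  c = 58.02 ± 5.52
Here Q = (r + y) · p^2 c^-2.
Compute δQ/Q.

0.288

Let u = r + y = 87.45. δu = √(δr² + δy²) = √(0.421 + 27.0) = 5.24, so δu/u = 0.0599.
Q is then a monomial in u, p, c:
δQ/Q = √((δu/u)² + (2·δp/p)² + (-2·δc/c)²) = √(0.00359 + 0.0434 + 0.0362) = 0.288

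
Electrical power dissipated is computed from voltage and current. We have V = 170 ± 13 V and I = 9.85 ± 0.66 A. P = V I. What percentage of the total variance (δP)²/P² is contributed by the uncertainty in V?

56.6%

(δP/P)² = (1·δV/V)² + (1·δI/I)²
  V term: (1×0.0765)² = 0.00585
  I term: (1×0.0670)² = 0.00449
Total = 0.0103. Share from V = 0.00585/0.0103 = 0.566.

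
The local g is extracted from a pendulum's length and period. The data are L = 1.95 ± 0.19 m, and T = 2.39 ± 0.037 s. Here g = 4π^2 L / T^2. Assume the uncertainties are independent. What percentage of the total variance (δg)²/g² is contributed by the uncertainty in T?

9.17%

(δg/g)² = (1·δL/L)² + (-2·δT/T)²
  L term: (1×0.0974)² = 0.00949
  T term: (-2×0.0155)² = 0.000959
Total = 0.0105. Share from T = 0.000959/0.0105 = 0.0917.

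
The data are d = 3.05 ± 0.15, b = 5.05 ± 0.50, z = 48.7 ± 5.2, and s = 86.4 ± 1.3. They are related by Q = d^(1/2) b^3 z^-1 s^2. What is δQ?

Since Q is a product/quotient, work with relative uncertainties:
  (½·δd/d)² = (0.5×0.0492)² = 0.000605;  (3·δb/b)² = (3×0.0990)² = 0.0882;  (-1·δz/z)² = (-1×0.107)² = 0.0114;  (2·δs/s)² = (2×0.0150)² = 0.000906
δQ/Q = √(0.101) = 0.318
Q = 34500, so δQ = 0.318 × 34500 = 11000.

11000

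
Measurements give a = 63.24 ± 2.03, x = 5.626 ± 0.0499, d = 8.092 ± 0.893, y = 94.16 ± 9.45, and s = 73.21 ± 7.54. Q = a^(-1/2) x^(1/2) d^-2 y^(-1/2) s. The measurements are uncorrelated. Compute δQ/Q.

0.249

For a monomial Q ∝ a^(-1/2), x^(1/2), d^-2, y^(-1/2), s, fractional errors add in quadrature:
  (−½·δa/a)² = (-0.5×0.0321)² = 0.000258;  (½·δx/x)² = (0.5×0.00887)² = 1.97e-05;  (-2·δd/d)² = (-2×0.110)² = 0.0487;  (−½·δy/y)² = (-0.5×0.100)² = 0.00252;  (1·δs/s)² = (1×0.103)² = 0.0106
δQ/Q = √(0.0621) = 0.249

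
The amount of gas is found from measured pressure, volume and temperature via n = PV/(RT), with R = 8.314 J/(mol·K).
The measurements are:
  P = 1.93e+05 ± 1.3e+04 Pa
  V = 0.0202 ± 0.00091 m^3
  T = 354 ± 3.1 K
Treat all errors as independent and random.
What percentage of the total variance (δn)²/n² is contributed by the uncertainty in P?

68.3%

(δn/n)² = (1·δP/P)² + (1·δV/V)² + (-1·δT/T)²
  P term: (1×0.0674)² = 0.00454
  V term: (1×0.0450)² = 0.00203
  T term: (-1×0.00876)² = 7.67e-05
Total = 0.00664. Share from P = 0.00454/0.00664 = 0.683.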